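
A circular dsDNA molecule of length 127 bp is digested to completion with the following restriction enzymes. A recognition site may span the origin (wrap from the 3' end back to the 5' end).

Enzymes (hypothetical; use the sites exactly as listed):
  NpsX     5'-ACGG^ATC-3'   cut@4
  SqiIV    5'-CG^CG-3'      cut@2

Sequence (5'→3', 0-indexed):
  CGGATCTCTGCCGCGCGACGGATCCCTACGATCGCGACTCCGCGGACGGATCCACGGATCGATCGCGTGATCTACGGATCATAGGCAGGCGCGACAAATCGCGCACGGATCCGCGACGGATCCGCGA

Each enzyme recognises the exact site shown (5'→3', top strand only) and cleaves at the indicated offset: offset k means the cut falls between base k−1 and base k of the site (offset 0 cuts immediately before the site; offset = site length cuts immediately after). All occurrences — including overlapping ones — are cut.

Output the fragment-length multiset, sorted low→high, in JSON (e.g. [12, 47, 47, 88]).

Per-enzyme occurrences:
  NpsX (ACGGATC, off=4): starts [17, 45, 53, 73, 104, 115, 126] → cuts [3, 21, 49, 57, 77, 108, 119]
  SqiIV (CGCG, off=2): starts [11, 13, 32, 40, 63, 89, 99, 111, 122] → cuts [13, 15, 34, 42, 65, 91, 101, 113, 124]

Pooled cuts: [3, 13, 15, 21, 34, 42, 49, 57, 65, 77, 91, 101, 108, 113, 119, 124]

Fragment lengths:
  3→13: 10 bp
  13→15: 2 bp
  15→21: 6 bp
  21→34: 13 bp
  34→42: 8 bp
  42→49: 7 bp
  49→57: 8 bp
  57→65: 8 bp
  65→77: 12 bp
  77→91: 14 bp
  91→101: 10 bp
  101→108: 7 bp
  108→113: 5 bp
  113→119: 6 bp
  119→124: 5 bp
  124→3 (wrap): 127-124+3 = 6 bp

[2,5,5,6,6,6,7,7,8,8,8,10,10,12,13,14]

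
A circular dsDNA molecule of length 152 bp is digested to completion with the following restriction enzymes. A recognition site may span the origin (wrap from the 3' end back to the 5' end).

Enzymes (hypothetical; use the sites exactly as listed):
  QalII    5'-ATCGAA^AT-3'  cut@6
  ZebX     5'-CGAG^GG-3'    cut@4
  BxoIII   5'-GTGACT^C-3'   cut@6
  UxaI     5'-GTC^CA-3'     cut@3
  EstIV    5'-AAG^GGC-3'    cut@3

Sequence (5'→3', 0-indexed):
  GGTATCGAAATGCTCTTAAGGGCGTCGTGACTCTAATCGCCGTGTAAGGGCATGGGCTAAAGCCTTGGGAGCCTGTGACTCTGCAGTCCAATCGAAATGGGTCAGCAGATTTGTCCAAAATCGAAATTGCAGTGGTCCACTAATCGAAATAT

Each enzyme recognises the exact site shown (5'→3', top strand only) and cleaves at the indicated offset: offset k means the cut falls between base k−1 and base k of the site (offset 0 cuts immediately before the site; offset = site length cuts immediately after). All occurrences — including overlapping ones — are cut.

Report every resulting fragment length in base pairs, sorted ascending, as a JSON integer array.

[8,8,10,11,11,12,12,13,16,19,32]

Scan for sites:
  QalII (ATCGAAAT, off=6): starts [3, 90, 119, 142] → cuts [9, 96, 125, 148]
  ZebX (CGAGGG, off=4): no sites
  BxoIII (GTGACTC, off=6): starts [26, 74] → cuts [32, 80]
  UxaI (GTCCA, off=3): starts [85, 112, 134] → cuts [88, 115, 137]
  EstIV (AAGGGC, off=3): starts [17, 45] → cuts [20, 48]

Pooled cuts: [9, 20, 32, 48, 80, 88, 96, 115, 125, 137, 148]

Fragments:
  9→20: 11 bp
  20→32: 12 bp
  32→48: 16 bp
  48→80: 32 bp
  80→88: 8 bp
  88→96: 8 bp
  96→115: 19 bp
  115→125: 10 bp
  125→137: 12 bp
  137→148: 11 bp
  148→9 (wrap): 152-148+9 = 13 bp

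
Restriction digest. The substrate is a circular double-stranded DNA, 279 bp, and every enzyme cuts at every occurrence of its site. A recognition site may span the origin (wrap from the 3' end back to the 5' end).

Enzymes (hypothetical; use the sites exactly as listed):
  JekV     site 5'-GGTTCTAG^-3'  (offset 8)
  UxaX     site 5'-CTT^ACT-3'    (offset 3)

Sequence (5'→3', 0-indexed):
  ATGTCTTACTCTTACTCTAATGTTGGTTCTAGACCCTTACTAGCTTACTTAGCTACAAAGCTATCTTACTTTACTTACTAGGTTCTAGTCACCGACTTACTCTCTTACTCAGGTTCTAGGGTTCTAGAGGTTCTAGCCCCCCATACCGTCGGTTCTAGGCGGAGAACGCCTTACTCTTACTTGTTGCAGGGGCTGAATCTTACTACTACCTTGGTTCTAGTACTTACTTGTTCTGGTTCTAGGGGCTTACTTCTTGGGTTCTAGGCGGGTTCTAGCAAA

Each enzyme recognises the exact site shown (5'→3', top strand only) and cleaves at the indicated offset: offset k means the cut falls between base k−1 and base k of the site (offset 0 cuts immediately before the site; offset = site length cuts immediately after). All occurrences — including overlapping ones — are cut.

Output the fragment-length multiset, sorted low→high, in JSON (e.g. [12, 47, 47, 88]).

Site scan:
  JekV (GGTTCTAG, off=8): starts [24, 80, 111, 119, 128, 150, 212, 234, 256, 267] → cuts [32, 88, 119, 127, 136, 158, 220, 242, 264, 275]
  UxaX (CTTACT, off=3): starts [4, 10, 35, 43, 64, 73, 95, 103, 169, 175, 198, 222, 245] → cuts [7, 13, 38, 46, 67, 76, 98, 106, 172, 178, 201, 225, 248]

All cut coordinates (distinct, sorted): [7, 13, 32, 38, 46, 67, 76, 88, 98, 106, 119, 127, 136, 158, 172, 178, 201, 220, 225, 242, 248, 264, 275]

Fragments:
  7→13: 6 bp
  13→32: 19 bp
  32→38: 6 bp
  38→46: 8 bp
  46→67: 21 bp
  67→76: 9 bp
  76→88: 12 bp
  88→98: 10 bp
  98→106: 8 bp
  106→119: 13 bp
  119→127: 8 bp
  127→136: 9 bp
  136→158: 22 bp
  158→172: 14 bp
  172→178: 6 bp
  178→201: 23 bp
  201→220: 19 bp
  220→225: 5 bp
  225→242: 17 bp
  242→248: 6 bp
  248→264: 16 bp
  264→275: 11 bp
  275→7 (wrap): 279-275+7 = 11 bp

[5,6,6,6,6,8,8,8,9,9,10,11,11,12,13,14,16,17,19,19,21,22,23]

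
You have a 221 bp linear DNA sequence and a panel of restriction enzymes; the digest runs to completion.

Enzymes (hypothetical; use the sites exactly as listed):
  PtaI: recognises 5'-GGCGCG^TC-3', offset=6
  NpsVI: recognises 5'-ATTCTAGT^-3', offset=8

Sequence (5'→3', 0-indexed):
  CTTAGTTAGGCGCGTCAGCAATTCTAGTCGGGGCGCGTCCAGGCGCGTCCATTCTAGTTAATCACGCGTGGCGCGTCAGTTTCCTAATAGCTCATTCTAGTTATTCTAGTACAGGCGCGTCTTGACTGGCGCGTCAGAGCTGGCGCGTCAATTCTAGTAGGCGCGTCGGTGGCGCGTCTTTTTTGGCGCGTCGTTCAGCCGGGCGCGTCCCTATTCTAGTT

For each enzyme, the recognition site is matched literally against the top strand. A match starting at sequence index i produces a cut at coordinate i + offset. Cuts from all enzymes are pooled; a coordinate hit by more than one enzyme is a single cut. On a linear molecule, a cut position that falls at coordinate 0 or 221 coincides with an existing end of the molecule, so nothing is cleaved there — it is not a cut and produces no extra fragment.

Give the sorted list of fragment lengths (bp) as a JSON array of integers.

[1,7,9,9,9,10,11,11,11,13,14,14,14,14,14,17,17,26]

Per-enzyme occurrences:
  PtaI GGCGCGTC/6: at [8, 31, 41, 69, 113, 127, 141, 159, 170, 184, 201] ⇒ [14, 37, 47, 75, 119, 133, 147, 165, 176, 190, 207]
  NpsVI ATTCTAGT/8: at [20, 50, 93, 102, 150, 212] ⇒ [28, 58, 101, 110, 158, 220]

Pooled cuts: [14, 28, 37, 47, 58, 75, 101, 110, 119, 133, 147, 158, 165, 176, 190, 207, 220]

Fragment lengths:
  [0,14): 14 bp
  [14,28): 14 bp
  [28,37): 9 bp
  [37,47): 10 bp
  [47,58): 11 bp
  [58,75): 17 bp
  [75,101): 26 bp
  [101,110): 9 bp
  [110,119): 9 bp
  [119,133): 14 bp
  [133,147): 14 bp
  [147,158): 11 bp
  [158,165): 7 bp
  [165,176): 11 bp
  [176,190): 14 bp
  [190,207): 17 bp
  [207,220): 13 bp
  [220,221): 1 bp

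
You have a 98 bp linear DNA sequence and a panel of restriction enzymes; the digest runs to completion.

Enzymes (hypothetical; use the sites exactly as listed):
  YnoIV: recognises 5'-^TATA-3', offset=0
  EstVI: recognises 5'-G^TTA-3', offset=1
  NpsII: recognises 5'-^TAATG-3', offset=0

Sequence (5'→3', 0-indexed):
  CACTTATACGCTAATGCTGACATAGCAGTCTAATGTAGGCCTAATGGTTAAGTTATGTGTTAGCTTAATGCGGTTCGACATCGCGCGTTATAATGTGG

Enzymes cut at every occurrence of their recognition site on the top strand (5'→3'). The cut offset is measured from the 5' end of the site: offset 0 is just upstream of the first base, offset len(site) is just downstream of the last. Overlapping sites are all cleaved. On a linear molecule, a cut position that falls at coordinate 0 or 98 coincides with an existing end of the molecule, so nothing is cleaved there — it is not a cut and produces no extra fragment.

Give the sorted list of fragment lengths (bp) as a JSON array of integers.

Per-enzyme occurrences:
  YnoIV (TATA, off=0): starts [4, 88] → cuts [4, 88]
  EstVI (GTTA, off=1): starts [46, 51, 58, 86] → cuts [47, 52, 59, 87]
  NpsII (TAATG, off=0): starts [11, 30, 41, 65, 90] → cuts [11, 30, 41, 65, 90]

Pooled cuts: [4, 11, 30, 41, 47, 52, 59, 65, 87, 88, 90]

Fragments:
  [0,4): 4 bp
  [4,11): 7 bp
  [11,30): 19 bp
  [30,41): 11 bp
  [41,47): 6 bp
  [47,52): 5 bp
  [52,59): 7 bp
  [59,65): 6 bp
  [65,87): 22 bp
  [87,88): 1 bp
  [88,90): 2 bp
  [90,98): 8 bp

[1,2,4,5,6,6,7,7,8,11,19,22]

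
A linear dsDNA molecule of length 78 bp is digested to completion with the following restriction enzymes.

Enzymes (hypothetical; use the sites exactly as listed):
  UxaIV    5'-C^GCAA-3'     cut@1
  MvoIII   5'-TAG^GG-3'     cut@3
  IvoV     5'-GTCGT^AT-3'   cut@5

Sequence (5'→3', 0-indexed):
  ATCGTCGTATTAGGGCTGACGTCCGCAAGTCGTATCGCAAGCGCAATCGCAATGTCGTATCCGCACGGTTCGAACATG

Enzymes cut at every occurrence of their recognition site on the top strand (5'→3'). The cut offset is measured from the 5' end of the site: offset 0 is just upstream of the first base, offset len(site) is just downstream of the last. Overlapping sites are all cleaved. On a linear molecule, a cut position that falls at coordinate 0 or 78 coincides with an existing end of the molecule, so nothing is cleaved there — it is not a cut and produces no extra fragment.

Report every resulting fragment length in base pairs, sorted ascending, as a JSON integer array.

[3,5,6,6,8,9,10,11,20]

Per-enzyme occurrences:
  UxaIV CGCAA/1: at [23, 35, 41, 47] ⇒ [24, 36, 42, 48]
  MvoIII TAGGG/3: at [10] ⇒ [13]
  IvoV GTCGTAT/5: at [3, 28, 53] ⇒ [8, 33, 58]

Pooled cuts: [8, 13, 24, 33, 36, 42, 48, 58]

Fragments:
  [0,8): 8 bp
  [8,13): 5 bp
  [13,24): 11 bp
  [24,33): 9 bp
  [33,36): 3 bp
  [36,42): 6 bp
  [42,48): 6 bp
  [48,58): 10 bp
  [58,78): 20 bp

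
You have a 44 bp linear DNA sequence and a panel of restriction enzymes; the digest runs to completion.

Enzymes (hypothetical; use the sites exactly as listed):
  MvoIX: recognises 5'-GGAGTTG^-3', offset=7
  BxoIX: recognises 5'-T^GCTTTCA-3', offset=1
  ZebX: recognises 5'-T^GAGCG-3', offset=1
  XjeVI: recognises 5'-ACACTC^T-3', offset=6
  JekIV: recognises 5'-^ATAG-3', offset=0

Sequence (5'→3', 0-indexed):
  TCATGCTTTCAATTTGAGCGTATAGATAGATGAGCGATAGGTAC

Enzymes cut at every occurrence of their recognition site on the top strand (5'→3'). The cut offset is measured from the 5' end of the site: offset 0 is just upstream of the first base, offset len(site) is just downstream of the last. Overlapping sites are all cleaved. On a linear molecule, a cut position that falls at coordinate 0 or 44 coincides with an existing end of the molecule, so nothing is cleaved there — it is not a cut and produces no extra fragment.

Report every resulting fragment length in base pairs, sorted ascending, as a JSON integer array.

Scan for sites:
  MvoIX (GGAGTTG, off=7): no sites
  BxoIX (TGCTTTCA, off=1): starts [3] → cuts [4]
  ZebX (TGAGCG, off=1): starts [14, 30] → cuts [15, 31]
  XjeVI (ACACTCT, off=6): no sites
  JekIV (ATAG, off=0): starts [21, 25, 36] → cuts [21, 25, 36]

Pooled cuts: [4, 15, 21, 25, 31, 36]

Fragment lengths:
  [0,4): 4 bp
  [4,15): 11 bp
  [15,21): 6 bp
  [21,25): 4 bp
  [25,31): 6 bp
  [31,36): 5 bp
  [36,44): 8 bp

[4,4,5,6,6,8,11]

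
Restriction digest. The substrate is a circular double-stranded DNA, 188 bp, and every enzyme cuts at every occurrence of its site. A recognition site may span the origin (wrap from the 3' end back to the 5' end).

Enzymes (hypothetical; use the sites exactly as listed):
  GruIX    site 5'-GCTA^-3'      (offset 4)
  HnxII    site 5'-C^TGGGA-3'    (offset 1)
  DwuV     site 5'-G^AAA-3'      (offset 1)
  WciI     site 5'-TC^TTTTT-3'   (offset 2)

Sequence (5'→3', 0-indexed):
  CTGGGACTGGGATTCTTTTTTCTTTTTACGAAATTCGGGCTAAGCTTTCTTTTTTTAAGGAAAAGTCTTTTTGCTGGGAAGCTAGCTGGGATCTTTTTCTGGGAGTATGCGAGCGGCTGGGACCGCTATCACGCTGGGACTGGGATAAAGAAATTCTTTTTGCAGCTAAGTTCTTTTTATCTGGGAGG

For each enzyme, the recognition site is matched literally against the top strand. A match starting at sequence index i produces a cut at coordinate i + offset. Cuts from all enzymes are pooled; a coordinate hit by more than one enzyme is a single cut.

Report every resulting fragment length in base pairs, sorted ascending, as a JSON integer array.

[2,5,6,6,6,6,6,7,7,7,7,7,8,8,8,8,10,10,11,11,12,12,18]

Scan for sites:
  GruIX (GCTA, off=4): starts [38, 80, 124, 164] → cuts [42, 84, 128, 168]
  HnxII (CTGGGA, off=1): starts [0, 6, 73, 85, 98, 116, 133, 139, 180] → cuts [1, 7, 74, 86, 99, 117, 134, 140, 181]
  DwuV (GAAA, off=1): starts [29, 59, 149] → cuts [30, 60, 150]
  WciI (TCTTTTT, off=2): starts [13, 20, 47, 65, 91, 154, 171] → cuts [15, 22, 49, 67, 93, 156, 173]

All cut coordinates (distinct, sorted): [1, 7, 15, 22, 30, 42, 49, 60, 67, 74, 84, 86, 93, 99, 117, 128, 134, 140, 150, 156, 168, 173, 181]

Fragment lengths:
  1→7: 6 bp
  7→15: 8 bp
  15→22: 7 bp
  22→30: 8 bp
  30→42: 12 bp
  42→49: 7 bp
  49→60: 11 bp
  60→67: 7 bp
  67→74: 7 bp
  74→84: 10 bp
  84→86: 2 bp
  86→93: 7 bp
  93→99: 6 bp
  99→117: 18 bp
  117→128: 11 bp
  128→134: 6 bp
  134→140: 6 bp
  140→150: 10 bp
  150→156: 6 bp
  156→168: 12 bp
  168→173: 5 bp
  173→181: 8 bp
  181→1 (wrap): 188-181+1 = 8 bp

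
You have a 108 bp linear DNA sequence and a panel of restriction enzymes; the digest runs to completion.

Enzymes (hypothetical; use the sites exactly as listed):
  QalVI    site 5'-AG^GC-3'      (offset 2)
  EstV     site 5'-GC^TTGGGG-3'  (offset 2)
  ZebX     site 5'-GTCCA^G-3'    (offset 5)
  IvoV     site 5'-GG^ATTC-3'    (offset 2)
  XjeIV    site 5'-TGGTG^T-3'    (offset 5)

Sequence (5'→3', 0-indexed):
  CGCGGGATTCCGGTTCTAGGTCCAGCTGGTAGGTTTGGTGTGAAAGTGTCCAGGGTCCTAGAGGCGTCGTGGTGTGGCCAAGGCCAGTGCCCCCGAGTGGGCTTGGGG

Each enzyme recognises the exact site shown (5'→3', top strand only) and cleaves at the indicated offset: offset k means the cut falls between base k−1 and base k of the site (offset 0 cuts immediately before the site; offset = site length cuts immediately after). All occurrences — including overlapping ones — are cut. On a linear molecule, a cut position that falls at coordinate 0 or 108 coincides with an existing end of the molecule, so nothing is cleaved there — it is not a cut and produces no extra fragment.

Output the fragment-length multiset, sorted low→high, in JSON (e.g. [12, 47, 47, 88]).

Site scan:
  QalVI AGGC/2: at [61, 80] ⇒ [63, 82]
  EstV GCTTGGGG/2: at [100] ⇒ [102]
  ZebX GTCCAG/5: at [19, 47] ⇒ [24, 52]
  IvoV GGATTC/2: at [4] ⇒ [6]
  XjeIV TGGTGT/5: at [35, 69] ⇒ [40, 74]

Pooled cuts: [6, 24, 40, 52, 63, 74, 82, 102]

Fragment lengths:
  [0,6): 6 bp
  [6,24): 18 bp
  [24,40): 16 bp
  [40,52): 12 bp
  [52,63): 11 bp
  [63,74): 11 bp
  [74,82): 8 bp
  [82,102): 20 bp
  [102,108): 6 bp

[6,6,8,11,11,12,16,18,20]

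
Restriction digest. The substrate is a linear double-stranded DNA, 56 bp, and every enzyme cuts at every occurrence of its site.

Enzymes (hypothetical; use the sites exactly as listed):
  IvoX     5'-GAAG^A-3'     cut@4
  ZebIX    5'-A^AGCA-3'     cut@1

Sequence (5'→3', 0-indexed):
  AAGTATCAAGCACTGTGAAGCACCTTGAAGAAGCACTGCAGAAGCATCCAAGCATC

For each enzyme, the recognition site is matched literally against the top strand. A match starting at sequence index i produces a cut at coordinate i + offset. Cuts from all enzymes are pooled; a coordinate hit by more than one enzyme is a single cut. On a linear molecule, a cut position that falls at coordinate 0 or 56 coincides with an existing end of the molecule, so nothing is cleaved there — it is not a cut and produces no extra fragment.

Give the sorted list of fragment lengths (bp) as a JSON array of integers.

[1,6,8,8,10,11,12]

Scan for sites:
  IvoX (GAAGA, off=4): starts [26] → cuts [30]
  ZebIX (AAGCA, off=1): starts [7, 17, 30, 41, 49] → cuts [8, 18, 31, 42, 50]

Pooled cuts: [8, 18, 30, 31, 42, 50]

Fragment lengths:
  [0,8): 8 bp
  [8,18): 10 bp
  [18,30): 12 bp
  [30,31): 1 bp
  [31,42): 11 bp
  [42,50): 8 bp
  [50,56): 6 bp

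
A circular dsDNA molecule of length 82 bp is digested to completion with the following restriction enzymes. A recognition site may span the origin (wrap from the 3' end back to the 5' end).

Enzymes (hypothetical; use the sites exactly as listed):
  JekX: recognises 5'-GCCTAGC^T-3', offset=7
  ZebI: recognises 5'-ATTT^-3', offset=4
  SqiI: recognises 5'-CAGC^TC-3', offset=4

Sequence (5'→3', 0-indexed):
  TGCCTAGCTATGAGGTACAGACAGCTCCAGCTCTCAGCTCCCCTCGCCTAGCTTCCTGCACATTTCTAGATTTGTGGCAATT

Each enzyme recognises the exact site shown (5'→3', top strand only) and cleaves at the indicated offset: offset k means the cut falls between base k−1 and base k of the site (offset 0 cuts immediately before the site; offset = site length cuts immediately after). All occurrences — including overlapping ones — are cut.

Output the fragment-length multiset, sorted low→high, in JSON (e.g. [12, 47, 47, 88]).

[6,7,7,8,10,13,14,17]

Scan for sites:
  JekX GCCTAGCT/7: at [1, 45] ⇒ [8, 52]
  ZebI ATTT/4: at [61, 69, 79] ⇒ [1, 65, 73]
  SqiI CAGCTC/4: at [21, 27, 34] ⇒ [25, 31, 38]

All cut coordinates (distinct, sorted): [1, 8, 25, 31, 38, 52, 65, 73]

Fragment lengths:
  1→8: 7 bp
  8→25: 17 bp
  25→31: 6 bp
  31→38: 7 bp
  38→52: 14 bp
  52→65: 13 bp
  65→73: 8 bp
  73→1 (wrap): 82-73+1 = 10 bp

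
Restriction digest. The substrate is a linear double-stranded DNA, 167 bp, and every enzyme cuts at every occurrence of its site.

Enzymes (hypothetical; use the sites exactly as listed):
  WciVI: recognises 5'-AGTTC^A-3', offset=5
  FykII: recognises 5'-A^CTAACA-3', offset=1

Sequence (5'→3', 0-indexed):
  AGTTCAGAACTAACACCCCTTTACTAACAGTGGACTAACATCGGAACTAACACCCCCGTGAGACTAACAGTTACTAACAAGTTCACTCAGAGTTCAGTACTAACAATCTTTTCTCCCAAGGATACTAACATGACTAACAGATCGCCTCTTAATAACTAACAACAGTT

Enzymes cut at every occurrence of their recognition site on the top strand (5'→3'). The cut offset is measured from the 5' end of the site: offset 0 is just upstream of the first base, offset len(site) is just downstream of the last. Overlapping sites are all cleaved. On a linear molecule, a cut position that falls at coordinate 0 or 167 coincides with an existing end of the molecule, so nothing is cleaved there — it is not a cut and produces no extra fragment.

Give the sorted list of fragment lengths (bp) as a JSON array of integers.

[4,4,5,9,10,11,11,11,12,12,14,17,22,25]

Per-enzyme occurrences:
  WciVI AGTTCA/5: at [0, 79, 90] ⇒ [5, 84, 95]
  FykII ACTAACA/1: at [8, 22, 33, 45, 62, 72, 98, 123, 132, 154] ⇒ [9, 23, 34, 46, 63, 73, 99, 124, 133, 155]

Pooled cuts: [5, 9, 23, 34, 46, 63, 73, 84, 95, 99, 124, 133, 155]

Fragments:
  [0,5): 5 bp
  [5,9): 4 bp
  [9,23): 14 bp
  [23,34): 11 bp
  [34,46): 12 bp
  [46,63): 17 bp
  [63,73): 10 bp
  [73,84): 11 bp
  [84,95): 11 bp
  [95,99): 4 bp
  [99,124): 25 bp
  [124,133): 9 bp
  [133,155): 22 bp
  [155,167): 12 bp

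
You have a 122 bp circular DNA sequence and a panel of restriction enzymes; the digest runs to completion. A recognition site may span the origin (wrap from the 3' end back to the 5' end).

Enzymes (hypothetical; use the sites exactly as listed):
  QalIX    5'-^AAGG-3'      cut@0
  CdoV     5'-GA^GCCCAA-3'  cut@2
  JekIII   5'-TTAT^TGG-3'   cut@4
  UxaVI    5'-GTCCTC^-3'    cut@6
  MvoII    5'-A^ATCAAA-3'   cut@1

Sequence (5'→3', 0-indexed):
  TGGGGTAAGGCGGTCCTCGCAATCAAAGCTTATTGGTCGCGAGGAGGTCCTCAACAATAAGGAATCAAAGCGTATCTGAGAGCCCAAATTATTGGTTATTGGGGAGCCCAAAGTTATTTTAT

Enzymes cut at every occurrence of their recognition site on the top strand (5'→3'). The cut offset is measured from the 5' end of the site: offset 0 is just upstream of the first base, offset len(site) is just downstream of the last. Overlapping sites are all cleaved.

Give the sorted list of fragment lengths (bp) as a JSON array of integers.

[3,5,6,6,6,7,11,12,12,17,18,19]

Site scan:
  QalIX (AAGG, off=0): starts [6, 58] → cuts [6, 58]
  CdoV (GAGCCCAA, off=2): starts [79, 103] → cuts [81, 105]
  JekIII (TTATTGG, off=4): starts [29, 88, 95, 118] → cuts [0, 33, 92, 99]
  UxaVI (GTCCTC, off=6): starts [12, 46] → cuts [18, 52]
  MvoII (AATCAAA, off=1): starts [20, 62] → cuts [21, 63]

All cut coordinates (distinct, sorted): [0, 6, 18, 21, 33, 52, 58, 63, 81, 92, 99, 105]

Fragment lengths:
  0→6: 6 bp
  6→18: 12 bp
  18→21: 3 bp
  21→33: 12 bp
  33→52: 19 bp
  52→58: 6 bp
  58→63: 5 bp
  63→81: 18 bp
  81→92: 11 bp
  92→99: 7 bp
  99→105: 6 bp
  105→0 (wrap): 122-105+0 = 17 bp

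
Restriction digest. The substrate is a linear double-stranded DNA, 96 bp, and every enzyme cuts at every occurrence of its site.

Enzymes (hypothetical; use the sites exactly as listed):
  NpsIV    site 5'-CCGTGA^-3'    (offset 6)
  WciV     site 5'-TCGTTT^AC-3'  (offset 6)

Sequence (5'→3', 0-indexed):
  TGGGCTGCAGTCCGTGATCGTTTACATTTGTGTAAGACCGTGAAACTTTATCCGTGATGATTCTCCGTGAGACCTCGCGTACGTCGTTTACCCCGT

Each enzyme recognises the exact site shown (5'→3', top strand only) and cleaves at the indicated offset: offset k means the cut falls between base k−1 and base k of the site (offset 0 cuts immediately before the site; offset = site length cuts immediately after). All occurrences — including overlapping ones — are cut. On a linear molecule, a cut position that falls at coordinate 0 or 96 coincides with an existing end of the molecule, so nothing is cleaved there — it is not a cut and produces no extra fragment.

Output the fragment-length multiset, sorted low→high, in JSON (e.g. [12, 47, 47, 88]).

[6,7,13,14,17,19,20]

Per-enzyme occurrences:
  NpsIV (CCGTGA, off=6): starts [11, 37, 51, 64] → cuts [17, 43, 57, 70]
  WciV (TCGTTTAC, off=6): starts [17, 83] → cuts [23, 89]

Pooled cuts: [17, 23, 43, 57, 70, 89]

Fragment lengths:
  [0,17): 17 bp
  [17,23): 6 bp
  [23,43): 20 bp
  [43,57): 14 bp
  [57,70): 13 bp
  [70,89): 19 bp
  [89,96): 7 bp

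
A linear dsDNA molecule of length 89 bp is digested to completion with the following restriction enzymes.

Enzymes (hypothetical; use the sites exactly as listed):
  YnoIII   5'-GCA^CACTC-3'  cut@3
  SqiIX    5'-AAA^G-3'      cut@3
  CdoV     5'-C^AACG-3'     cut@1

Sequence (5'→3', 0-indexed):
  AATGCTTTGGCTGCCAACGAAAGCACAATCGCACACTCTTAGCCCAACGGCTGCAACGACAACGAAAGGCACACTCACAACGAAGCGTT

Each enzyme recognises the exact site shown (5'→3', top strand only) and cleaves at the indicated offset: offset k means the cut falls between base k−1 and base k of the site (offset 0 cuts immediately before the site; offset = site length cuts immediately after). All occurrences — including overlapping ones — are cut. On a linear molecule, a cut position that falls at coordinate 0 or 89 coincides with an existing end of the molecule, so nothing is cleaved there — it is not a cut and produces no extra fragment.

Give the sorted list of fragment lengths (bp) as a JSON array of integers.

Per-enzyme occurrences:
  YnoIII (GCACACTC, off=3): starts [30, 68] → cuts [33, 71]
  SqiIX (AAAG, off=3): starts [19, 64] → cuts [22, 67]
  CdoV (CAACG, off=1): starts [14, 44, 53, 59, 77] → cuts [15, 45, 54, 60, 78]

Pooled cuts: [15, 22, 33, 45, 54, 60, 67, 71, 78]

Fragments:
  [0,15): 15 bp
  [15,22): 7 bp
  [22,33): 11 bp
  [33,45): 12 bp
  [45,54): 9 bp
  [54,60): 6 bp
  [60,67): 7 bp
  [67,71): 4 bp
  [71,78): 7 bp
  [78,89): 11 bp

[4,6,7,7,7,9,11,11,12,15]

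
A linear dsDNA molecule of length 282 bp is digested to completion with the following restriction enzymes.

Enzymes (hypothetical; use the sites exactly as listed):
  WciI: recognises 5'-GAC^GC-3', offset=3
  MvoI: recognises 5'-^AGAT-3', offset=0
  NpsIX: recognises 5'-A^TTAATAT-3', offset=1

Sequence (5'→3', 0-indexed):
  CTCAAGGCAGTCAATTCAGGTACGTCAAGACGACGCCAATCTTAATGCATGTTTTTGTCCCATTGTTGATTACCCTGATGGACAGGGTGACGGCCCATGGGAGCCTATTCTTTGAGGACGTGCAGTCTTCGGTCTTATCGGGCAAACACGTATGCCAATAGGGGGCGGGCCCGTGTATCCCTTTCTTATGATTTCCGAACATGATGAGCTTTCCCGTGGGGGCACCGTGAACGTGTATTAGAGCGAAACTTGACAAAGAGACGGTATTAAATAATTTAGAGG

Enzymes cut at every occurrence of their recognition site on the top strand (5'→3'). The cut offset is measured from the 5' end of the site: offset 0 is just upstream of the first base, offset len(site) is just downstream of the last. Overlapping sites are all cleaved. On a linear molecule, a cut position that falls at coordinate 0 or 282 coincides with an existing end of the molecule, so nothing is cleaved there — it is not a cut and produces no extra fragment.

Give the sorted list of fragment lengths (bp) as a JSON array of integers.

[34,248]

Scan for sites:
  WciI (GACGC, off=3): starts [31] → cuts [34]
  MvoI (AGAT, off=0): no sites
  NpsIX (ATTAATAT, off=1): no sites

Pooled cuts: [34]

Fragments:
  [0,34): 34 bp
  [34,282): 248 bp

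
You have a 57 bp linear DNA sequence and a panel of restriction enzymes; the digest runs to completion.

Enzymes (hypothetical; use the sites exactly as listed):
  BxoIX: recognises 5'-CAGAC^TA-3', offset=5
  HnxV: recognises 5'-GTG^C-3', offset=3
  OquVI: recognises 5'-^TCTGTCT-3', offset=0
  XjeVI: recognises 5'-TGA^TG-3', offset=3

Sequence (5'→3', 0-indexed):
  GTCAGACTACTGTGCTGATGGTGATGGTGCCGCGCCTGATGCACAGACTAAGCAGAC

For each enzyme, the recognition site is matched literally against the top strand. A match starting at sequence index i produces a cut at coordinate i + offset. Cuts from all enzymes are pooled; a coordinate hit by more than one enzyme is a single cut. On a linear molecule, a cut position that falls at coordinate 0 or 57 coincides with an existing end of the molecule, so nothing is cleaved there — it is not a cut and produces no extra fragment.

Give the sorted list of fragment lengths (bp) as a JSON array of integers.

[4,5,6,7,7,9,9,10]

Scan for sites:
  BxoIX (CAGACTA, off=5): starts [2, 43] → cuts [7, 48]
  HnxV (GTGC, off=3): starts [11, 26] → cuts [14, 29]
  OquVI (TCTGTCT, off=0): no sites
  XjeVI (TGATG, off=3): starts [15, 21, 36] → cuts [18, 24, 39]

All cut coordinates (distinct, sorted): [7, 14, 18, 24, 29, 39, 48]

Fragments:
  [0,7): 7 bp
  [7,14): 7 bp
  [14,18): 4 bp
  [18,24): 6 bp
  [24,29): 5 bp
  [29,39): 10 bp
  [39,48): 9 bp
  [48,57): 9 bp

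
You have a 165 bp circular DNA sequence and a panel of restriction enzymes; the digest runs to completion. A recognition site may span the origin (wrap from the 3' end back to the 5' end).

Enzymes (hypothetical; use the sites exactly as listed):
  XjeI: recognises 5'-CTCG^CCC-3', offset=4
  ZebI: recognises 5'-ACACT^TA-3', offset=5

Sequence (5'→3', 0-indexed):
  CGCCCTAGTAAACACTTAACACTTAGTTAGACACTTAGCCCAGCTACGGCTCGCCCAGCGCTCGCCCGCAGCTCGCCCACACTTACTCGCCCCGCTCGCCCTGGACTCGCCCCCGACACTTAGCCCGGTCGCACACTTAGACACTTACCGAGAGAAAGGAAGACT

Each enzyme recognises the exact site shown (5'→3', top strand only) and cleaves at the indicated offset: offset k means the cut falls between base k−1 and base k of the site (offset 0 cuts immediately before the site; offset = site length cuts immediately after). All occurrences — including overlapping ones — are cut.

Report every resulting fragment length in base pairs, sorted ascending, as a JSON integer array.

Site scan:
  XjeI (CTCGCCC, off=4): starts [49, 60, 71, 85, 94, 105, 163] → cuts [2, 53, 64, 75, 89, 98, 109]
  ZebI (ACACTTA, off=5): starts [11, 18, 30, 78, 115, 132, 140] → cuts [16, 23, 35, 83, 120, 137, 145]

All cut coordinates (distinct, sorted): [2, 16, 23, 35, 53, 64, 75, 83, 89, 98, 109, 120, 137, 145]

Fragment lengths:
  2→16: 14 bp
  16→23: 7 bp
  23→35: 12 bp
  35→53: 18 bp
  53→64: 11 bp
  64→75: 11 bp
  75→83: 8 bp
  83→89: 6 bp
  89→98: 9 bp
  98→109: 11 bp
  109→120: 11 bp
  120→137: 17 bp
  137→145: 8 bp
  145→2 (wrap): 165-145+2 = 22 bp

[6,7,8,8,9,11,11,11,11,12,14,17,18,22]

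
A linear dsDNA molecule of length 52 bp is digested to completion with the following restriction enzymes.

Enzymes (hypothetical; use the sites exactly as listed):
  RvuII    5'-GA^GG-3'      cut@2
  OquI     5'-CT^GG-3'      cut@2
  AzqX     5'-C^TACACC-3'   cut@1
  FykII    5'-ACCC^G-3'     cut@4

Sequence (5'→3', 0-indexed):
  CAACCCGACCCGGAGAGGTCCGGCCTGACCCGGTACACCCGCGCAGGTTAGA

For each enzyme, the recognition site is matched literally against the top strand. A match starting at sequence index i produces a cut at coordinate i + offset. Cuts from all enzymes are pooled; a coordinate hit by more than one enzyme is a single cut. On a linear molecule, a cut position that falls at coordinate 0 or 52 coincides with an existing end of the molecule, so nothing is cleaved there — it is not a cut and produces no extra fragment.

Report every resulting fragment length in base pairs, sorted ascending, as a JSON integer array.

Scan for sites:
  RvuII GAGG/2: at [14] ⇒ [16]
  OquI (CTGG, off=2): no sites
  AzqX (CTACACC, off=1): no sites
  FykII ACCCG/4: at [2, 7, 27, 36] ⇒ [6, 11, 31, 40]

Pooled cuts: [6, 11, 16, 31, 40]

Fragment lengths:
  [0,6): 6 bp
  [6,11): 5 bp
  [11,16): 5 bp
  [16,31): 15 bp
  [31,40): 9 bp
  [40,52): 12 bp

[5,5,6,9,12,15]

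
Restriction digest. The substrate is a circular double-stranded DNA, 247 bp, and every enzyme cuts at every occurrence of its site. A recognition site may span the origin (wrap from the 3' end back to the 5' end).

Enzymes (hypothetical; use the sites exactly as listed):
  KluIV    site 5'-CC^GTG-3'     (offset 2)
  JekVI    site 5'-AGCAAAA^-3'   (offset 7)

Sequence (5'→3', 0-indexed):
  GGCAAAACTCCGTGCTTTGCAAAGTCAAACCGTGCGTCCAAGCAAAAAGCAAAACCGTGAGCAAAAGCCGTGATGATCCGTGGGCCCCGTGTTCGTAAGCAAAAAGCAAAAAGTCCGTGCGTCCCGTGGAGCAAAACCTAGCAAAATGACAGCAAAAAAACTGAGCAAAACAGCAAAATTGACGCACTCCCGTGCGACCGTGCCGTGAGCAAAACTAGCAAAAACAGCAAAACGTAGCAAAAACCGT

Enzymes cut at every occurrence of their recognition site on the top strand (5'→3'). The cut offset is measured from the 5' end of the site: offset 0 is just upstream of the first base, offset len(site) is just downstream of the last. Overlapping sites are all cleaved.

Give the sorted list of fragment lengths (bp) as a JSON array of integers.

[2,3,3,5,5,7,7,8,8,9,9,9,9,10,10,10,10,10,11,11,13,13,13,16,16,20]

Per-enzyme occurrences:
  KluIV CCGTG/2: at [9, 29, 54, 67, 77, 86, 114, 123, 189, 197, 202, 243] ⇒ [11, 31, 56, 69, 79, 88, 116, 125, 191, 199, 204, 245]
  JekVI AGCAAAA/7: at [40, 47, 59, 97, 104, 129, 139, 150, 163, 171, 207, 216, 225, 235] ⇒ [47, 54, 66, 104, 111, 136, 146, 157, 170, 178, 214, 223, 232, 242]

Pooled cuts: [11, 31, 47, 54, 56, 66, 69, 79, 88, 104, 111, 116, 125, 136, 146, 157, 170, 178, 191, 199, 204, 214, 223, 232, 242, 245]

Fragment lengths:
  11→31: 20 bp
  31→47: 16 bp
  47→54: 7 bp
  54→56: 2 bp
  56→66: 10 bp
  66→69: 3 bp
  69→79: 10 bp
  79→88: 9 bp
  88→104: 16 bp
  104→111: 7 bp
  111→116: 5 bp
  116→125: 9 bp
  125→136: 11 bp
  136→146: 10 bp
  146→157: 11 bp
  157→170: 13 bp
  170→178: 8 bp
  178→191: 13 bp
  191→199: 8 bp
  199→204: 5 bp
  204→214: 10 bp
  214→223: 9 bp
  223→232: 9 bp
  232→242: 10 bp
  242→245: 3 bp
  245→11 (wrap): 247-245+11 = 13 bp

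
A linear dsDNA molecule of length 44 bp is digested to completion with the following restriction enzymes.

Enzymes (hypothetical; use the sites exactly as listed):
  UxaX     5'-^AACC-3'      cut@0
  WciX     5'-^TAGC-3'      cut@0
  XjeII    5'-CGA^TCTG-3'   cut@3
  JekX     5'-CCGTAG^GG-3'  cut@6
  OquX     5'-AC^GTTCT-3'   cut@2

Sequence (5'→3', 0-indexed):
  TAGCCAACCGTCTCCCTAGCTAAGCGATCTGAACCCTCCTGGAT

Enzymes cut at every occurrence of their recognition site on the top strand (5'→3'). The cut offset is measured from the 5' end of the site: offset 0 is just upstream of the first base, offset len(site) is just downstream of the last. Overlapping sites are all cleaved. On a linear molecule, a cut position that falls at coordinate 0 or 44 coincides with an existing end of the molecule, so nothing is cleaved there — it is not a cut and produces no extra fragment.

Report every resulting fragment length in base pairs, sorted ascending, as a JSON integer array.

Site scan:
  UxaX AACC/0: at [5, 31] ⇒ [5, 31]
  WciX TAGC/0: at [0, 16] ⇒ [16] (position 0 is a terminus of the linear molecule — no cut)
  XjeII CGATCTG/3: at [24] ⇒ [27]
  JekX (CCGTAGGG, off=6): no sites
  OquX (ACGTTCT, off=2): no sites

All cut coordinates (distinct, sorted): [5, 16, 27, 31]

Fragments:
  [0,5): 5 bp
  [5,16): 11 bp
  [16,27): 11 bp
  [27,31): 4 bp
  [31,44): 13 bp

[4,5,11,11,13]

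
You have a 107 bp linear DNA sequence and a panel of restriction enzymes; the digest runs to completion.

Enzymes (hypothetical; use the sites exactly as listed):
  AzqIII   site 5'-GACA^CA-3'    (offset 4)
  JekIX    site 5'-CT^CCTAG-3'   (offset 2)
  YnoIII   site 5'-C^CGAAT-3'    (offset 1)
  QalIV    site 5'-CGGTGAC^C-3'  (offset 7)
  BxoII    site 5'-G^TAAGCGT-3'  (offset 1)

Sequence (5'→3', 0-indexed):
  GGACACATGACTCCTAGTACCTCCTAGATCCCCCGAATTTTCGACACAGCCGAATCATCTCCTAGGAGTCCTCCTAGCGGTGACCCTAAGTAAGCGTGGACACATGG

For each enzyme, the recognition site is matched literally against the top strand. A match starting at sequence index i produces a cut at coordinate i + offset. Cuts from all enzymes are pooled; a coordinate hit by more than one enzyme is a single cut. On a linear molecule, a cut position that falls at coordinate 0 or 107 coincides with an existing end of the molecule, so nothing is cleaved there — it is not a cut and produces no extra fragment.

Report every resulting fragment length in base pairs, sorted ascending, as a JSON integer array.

[4,5,5,6,7,10,10,11,12,12,12,13]

Per-enzyme occurrences:
  AzqIII (GACACA, off=4): starts [1, 42, 98] → cuts [5, 46, 102]
  JekIX (CTCCTAG, off=2): starts [10, 20, 58, 70] → cuts [12, 22, 60, 72]
  YnoIII (CCGAAT, off=1): starts [32, 49] → cuts [33, 50]
  QalIV (CGGTGACC, off=7): starts [77] → cuts [84]
  BxoII (GTAAGCGT, off=1): starts [89] → cuts [90]

Pooled cuts: [5, 12, 22, 33, 46, 50, 60, 72, 84, 90, 102]

Fragments:
  [0,5): 5 bp
  [5,12): 7 bp
  [12,22): 10 bp
  [22,33): 11 bp
  [33,46): 13 bp
  [46,50): 4 bp
  [50,60): 10 bp
  [60,72): 12 bp
  [72,84): 12 bp
  [84,90): 6 bp
  [90,102): 12 bp
  [102,107): 5 bp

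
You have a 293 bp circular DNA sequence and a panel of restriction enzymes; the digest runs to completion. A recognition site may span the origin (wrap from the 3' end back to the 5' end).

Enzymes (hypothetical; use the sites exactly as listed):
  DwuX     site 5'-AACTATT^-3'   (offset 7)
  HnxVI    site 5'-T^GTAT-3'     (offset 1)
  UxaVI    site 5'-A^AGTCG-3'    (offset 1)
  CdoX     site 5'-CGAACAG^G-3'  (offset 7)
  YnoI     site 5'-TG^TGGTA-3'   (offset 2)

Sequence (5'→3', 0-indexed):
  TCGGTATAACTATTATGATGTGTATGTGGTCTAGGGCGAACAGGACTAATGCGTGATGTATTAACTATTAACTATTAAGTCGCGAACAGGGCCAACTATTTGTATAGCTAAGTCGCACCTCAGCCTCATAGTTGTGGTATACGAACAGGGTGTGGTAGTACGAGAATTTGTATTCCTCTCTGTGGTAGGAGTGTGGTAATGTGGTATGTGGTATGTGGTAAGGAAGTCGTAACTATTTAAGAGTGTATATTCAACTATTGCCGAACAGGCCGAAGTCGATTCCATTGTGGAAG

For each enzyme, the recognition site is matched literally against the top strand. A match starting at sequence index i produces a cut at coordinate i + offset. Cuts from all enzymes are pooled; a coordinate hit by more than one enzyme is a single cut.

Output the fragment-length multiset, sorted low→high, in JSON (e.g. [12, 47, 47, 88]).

[1,1,4,5,7,7,7,7,7,8,9,9,9,11,11,12,12,13,13,14,14,15,16,17,18,22,24]

Site scan:
  DwuX (AACTATT, off=7): starts [7, 62, 69, 93, 230, 252] → cuts [14, 69, 76, 100, 237, 259]
  HnxVI (TGTAT, off=1): starts [20, 56, 100, 168, 243] → cuts [21, 57, 101, 169, 244]
  UxaVI (AAGTCG, off=1): starts [76, 109, 223, 272, 290] → cuts [77, 110, 224, 273, 291]
  CdoX (CGAACAGG, off=7): starts [36, 82, 141, 261] → cuts [43, 89, 148, 268]
  YnoI (TGTGGTA, off=2): starts [132, 150, 180, 191, 199, 206, 213] → cuts [134, 152, 182, 193, 201, 208, 215]

All cut coordinates (distinct, sorted): [14, 21, 43, 57, 69, 76, 77, 89, 100, 101, 110, 134, 148, 152, 169, 182, 193, 201, 208, 215, 224, 237, 244, 259, 268, 273, 291]

Fragments:
  14→21: 7 bp
  21→43: 22 bp
  43→57: 14 bp
  57→69: 12 bp
  69→76: 7 bp
  76→77: 1 bp
  77→89: 12 bp
  89→100: 11 bp
  100→101: 1 bp
  101→110: 9 bp
  110→134: 24 bp
  134→148: 14 bp
  148→152: 4 bp
  152→169: 17 bp
  169→182: 13 bp
  182→193: 11 bp
  193→201: 8 bp
  201→208: 7 bp
  208→215: 7 bp
  215→224: 9 bp
  224→237: 13 bp
  237→244: 7 bp
  244→259: 15 bp
  259→268: 9 bp
  268→273: 5 bp
  273→291: 18 bp
  291→14 (wrap): 293-291+14 = 16 bp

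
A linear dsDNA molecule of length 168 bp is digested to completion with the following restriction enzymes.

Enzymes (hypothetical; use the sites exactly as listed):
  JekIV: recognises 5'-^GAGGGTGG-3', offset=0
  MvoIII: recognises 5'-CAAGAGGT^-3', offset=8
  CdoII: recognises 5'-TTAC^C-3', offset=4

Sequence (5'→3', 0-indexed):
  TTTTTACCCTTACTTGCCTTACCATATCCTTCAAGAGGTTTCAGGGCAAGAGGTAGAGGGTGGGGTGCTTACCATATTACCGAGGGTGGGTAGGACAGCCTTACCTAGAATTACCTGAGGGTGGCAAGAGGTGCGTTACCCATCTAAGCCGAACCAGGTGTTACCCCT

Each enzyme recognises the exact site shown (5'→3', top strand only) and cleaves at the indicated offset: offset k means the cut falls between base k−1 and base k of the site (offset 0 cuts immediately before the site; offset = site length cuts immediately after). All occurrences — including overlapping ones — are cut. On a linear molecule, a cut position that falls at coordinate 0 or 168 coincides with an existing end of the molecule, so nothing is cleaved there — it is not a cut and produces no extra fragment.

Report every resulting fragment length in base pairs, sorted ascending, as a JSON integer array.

[1,1,2,4,7,7,8,10,15,15,16,17,17,23,25]

Site scan:
  JekIV (GAGGGTGG, off=0): starts [55, 81, 116] → cuts [55, 81, 116]
  MvoIII (CAAGAGGT, off=8): starts [31, 46, 124] → cuts [39, 54, 132]
  CdoII (TTACC, off=4): starts [3, 18, 68, 76, 100, 110, 135, 160] → cuts [7, 22, 72, 80, 104, 114, 139, 164]

Pooled cuts: [7, 22, 39, 54, 55, 72, 80, 81, 104, 114, 116, 132, 139, 164]

Fragments:
  [0,7): 7 bp
  [7,22): 15 bp
  [22,39): 17 bp
  [39,54): 15 bp
  [54,55): 1 bp
  [55,72): 17 bp
  [72,80): 8 bp
  [80,81): 1 bp
  [81,104): 23 bp
  [104,114): 10 bp
  [114,116): 2 bp
  [116,132): 16 bp
  [132,139): 7 bp
  [139,164): 25 bp
  [164,168): 4 bp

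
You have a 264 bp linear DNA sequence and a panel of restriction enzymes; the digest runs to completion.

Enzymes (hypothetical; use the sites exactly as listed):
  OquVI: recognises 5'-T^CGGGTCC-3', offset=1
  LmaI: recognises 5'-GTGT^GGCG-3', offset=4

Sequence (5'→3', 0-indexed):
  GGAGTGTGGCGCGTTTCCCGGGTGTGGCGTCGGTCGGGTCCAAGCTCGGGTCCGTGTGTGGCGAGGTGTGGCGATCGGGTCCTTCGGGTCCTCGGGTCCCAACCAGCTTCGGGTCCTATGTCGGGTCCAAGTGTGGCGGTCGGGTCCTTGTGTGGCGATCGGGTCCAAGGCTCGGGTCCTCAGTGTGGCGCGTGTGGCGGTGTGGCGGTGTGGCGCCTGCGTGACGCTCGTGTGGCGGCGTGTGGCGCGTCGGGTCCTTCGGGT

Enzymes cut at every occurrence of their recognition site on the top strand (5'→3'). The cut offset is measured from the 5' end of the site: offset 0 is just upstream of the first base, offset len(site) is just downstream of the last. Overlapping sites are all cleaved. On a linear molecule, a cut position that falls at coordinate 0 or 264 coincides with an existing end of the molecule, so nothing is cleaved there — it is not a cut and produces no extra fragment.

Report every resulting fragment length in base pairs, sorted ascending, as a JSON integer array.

Site scan:
  OquVI (TCGGGTCC, off=1): starts [33, 45, 74, 83, 91, 108, 120, 139, 158, 171, 249] → cuts [34, 46, 75, 84, 92, 109, 121, 140, 159, 172, 250]
  LmaI (GTGTGGCG, off=4): starts [3, 21, 55, 65, 130, 149, 182, 191, 199, 207, 229, 239] → cuts [7, 25, 59, 69, 134, 153, 186, 195, 203, 211, 233, 243]

All cut coordinates (distinct, sorted): [7, 25, 34, 46, 59, 69, 75, 84, 92, 109, 121, 134, 140, 153, 159, 172, 186, 195, 203, 211, 233, 243, 250]

Fragment lengths:
  [0,7): 7 bp
  [7,25): 18 bp
  [25,34): 9 bp
  [34,46): 12 bp
  [46,59): 13 bp
  [59,69): 10 bp
  [69,75): 6 bp
  [75,84): 9 bp
  [84,92): 8 bp
  [92,109): 17 bp
  [109,121): 12 bp
  [121,134): 13 bp
  [134,140): 6 bp
  [140,153): 13 bp
  [153,159): 6 bp
  [159,172): 13 bp
  [172,186): 14 bp
  [186,195): 9 bp
  [195,203): 8 bp
  [203,211): 8 bp
  [211,233): 22 bp
  [233,243): 10 bp
  [243,250): 7 bp
  [250,264): 14 bp

[6,6,6,7,7,8,8,8,9,9,9,10,10,12,12,13,13,13,13,14,14,17,18,22]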